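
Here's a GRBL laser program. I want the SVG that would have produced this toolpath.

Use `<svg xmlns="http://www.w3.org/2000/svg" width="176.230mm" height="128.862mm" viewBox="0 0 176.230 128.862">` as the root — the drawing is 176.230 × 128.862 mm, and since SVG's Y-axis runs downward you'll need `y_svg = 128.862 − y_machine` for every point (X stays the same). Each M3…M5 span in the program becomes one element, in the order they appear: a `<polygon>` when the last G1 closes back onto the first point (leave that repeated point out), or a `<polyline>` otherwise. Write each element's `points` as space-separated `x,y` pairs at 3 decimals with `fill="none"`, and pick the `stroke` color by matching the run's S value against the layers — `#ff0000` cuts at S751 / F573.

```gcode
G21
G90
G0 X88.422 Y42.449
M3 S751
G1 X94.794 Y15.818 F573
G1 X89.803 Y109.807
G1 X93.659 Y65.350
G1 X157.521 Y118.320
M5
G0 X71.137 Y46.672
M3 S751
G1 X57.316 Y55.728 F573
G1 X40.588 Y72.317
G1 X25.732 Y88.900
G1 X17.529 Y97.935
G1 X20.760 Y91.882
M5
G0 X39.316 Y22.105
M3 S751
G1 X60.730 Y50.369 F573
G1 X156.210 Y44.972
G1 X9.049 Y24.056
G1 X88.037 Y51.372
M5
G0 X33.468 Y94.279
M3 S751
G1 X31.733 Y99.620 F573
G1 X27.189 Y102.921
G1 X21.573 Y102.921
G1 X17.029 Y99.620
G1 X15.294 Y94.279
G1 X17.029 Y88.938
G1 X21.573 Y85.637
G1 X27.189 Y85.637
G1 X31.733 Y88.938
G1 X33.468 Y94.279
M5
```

<svg xmlns="http://www.w3.org/2000/svg" width="176.230mm" height="128.862mm" viewBox="0 0 176.230 128.862">
  <polyline points="88.422,86.413 94.794,113.044 89.803,19.055 93.659,63.512 157.521,10.542" fill="none" stroke="#ff0000"/>
  <polyline points="71.137,82.190 57.316,73.134 40.588,56.545 25.732,39.962 17.529,30.927 20.760,36.980" fill="none" stroke="#ff0000"/>
  <polyline points="39.316,106.757 60.730,78.493 156.210,83.890 9.049,104.806 88.037,77.490" fill="none" stroke="#ff0000"/>
  <polygon points="33.468,34.583 31.733,29.242 27.189,25.941 21.573,25.941 17.029,29.242 15.294,34.583 17.029,39.924 21.573,43.225 27.189,43.225 31.733,39.924" fill="none" stroke="#ff0000"/>
</svg>

Machine Y-up, SVG Y-down with viewBox height 128.862, so y_svg = 128.862 − y_machine; X carries over. Every run uses S751, so all elements get stroke `#ff0000` (cut).

Run 1: The run is open, so emit a `<polyline>` with points (Y-flipped): 88.422,86.413 94.794,113.044 89.803,19.055 93.659,63.512 157.521,10.542.

Run 2: The run is open, so emit a `<polyline>` with points (Y-flipped): 71.137,82.190 57.316,73.134 40.588,56.545 25.732,39.962 17.529,30.927 20.760,36.980.

Run 3: The run is open, so emit a `<polyline>` with points (Y-flipped): 39.316,106.757 60.730,78.493 156.210,83.890 9.049,104.806 88.037,77.490.

Run 4: The run returns to its start, so emit a `<polygon>` with points (Y-flipped): 33.468,34.583 31.733,29.242 27.189,25.941 21.573,25.941 17.029,29.242 15.294,34.583 17.029,39.924 21.573,43.225 27.189,43.225 31.733,39.924.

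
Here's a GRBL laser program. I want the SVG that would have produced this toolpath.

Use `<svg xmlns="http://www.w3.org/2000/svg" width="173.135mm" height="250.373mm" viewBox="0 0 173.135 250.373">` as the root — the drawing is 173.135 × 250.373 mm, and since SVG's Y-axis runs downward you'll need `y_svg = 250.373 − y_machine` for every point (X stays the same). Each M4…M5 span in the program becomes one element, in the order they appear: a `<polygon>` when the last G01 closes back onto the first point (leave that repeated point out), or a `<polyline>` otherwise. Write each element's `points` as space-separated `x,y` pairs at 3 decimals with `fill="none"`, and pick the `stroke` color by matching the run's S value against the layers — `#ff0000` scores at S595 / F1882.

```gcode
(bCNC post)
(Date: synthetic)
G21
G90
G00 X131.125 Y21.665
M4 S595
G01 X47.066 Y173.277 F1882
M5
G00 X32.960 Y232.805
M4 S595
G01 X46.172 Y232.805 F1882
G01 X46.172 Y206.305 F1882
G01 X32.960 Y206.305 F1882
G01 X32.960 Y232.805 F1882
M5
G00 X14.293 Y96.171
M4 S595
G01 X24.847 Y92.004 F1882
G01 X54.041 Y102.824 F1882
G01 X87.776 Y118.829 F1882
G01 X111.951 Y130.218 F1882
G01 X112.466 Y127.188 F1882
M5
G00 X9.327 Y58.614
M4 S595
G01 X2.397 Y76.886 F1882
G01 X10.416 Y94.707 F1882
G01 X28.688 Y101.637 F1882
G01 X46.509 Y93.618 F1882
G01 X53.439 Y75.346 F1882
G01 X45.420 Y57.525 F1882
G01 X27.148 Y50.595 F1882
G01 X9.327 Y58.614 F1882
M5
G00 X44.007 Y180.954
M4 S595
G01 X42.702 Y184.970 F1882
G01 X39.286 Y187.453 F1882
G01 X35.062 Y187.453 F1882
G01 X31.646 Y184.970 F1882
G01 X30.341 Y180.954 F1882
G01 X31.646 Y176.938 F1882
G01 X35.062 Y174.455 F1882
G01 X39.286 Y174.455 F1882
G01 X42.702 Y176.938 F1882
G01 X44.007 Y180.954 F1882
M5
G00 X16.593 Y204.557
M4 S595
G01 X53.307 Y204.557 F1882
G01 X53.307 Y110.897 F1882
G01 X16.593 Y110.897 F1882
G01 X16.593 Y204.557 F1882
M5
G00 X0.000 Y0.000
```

<svg xmlns="http://www.w3.org/2000/svg" width="173.135mm" height="250.373mm" viewBox="0 0 173.135 250.373">
  <polyline points="131.125,228.708 47.066,77.096" fill="none" stroke="#ff0000"/>
  <polygon points="32.960,17.568 46.172,17.568 46.172,44.068 32.960,44.068" fill="none" stroke="#ff0000"/>
  <polyline points="14.293,154.202 24.847,158.369 54.041,147.549 87.776,131.544 111.951,120.155 112.466,123.185" fill="none" stroke="#ff0000"/>
  <polygon points="9.327,191.759 2.397,173.487 10.416,155.666 28.688,148.736 46.509,156.755 53.439,175.027 45.420,192.848 27.148,199.778" fill="none" stroke="#ff0000"/>
  <polygon points="44.007,69.419 42.702,65.403 39.286,62.920 35.062,62.920 31.646,65.403 30.341,69.419 31.646,73.435 35.062,75.918 39.286,75.918 42.702,73.435" fill="none" stroke="#ff0000"/>
  <polygon points="16.593,45.816 53.307,45.816 53.307,139.476 16.593,139.476" fill="none" stroke="#ff0000"/>
</svg>

Machine Y-up, SVG Y-down with viewBox height 250.373, so y_svg = 250.373 − y_machine; X carries over. Every run uses S595, so all elements get stroke `#ff0000` (score).

Run 1: The run is open, so emit a `<polyline>` with points (Y-flipped): 131.125,228.708 47.066,77.096.

Run 2: The run returns to its start, so emit a `<polygon>` with points (Y-flipped): 32.960,17.568 46.172,17.568 46.172,44.068 32.960,44.068.

Run 3: The run is open, so emit a `<polyline>` with points (Y-flipped): 14.293,154.202 24.847,158.369 54.041,147.549 87.776,131.544 111.951,120.155 112.466,123.185.

Run 4: The run returns to its start, so emit a `<polygon>` with points (Y-flipped): 9.327,191.759 2.397,173.487 10.416,155.666 28.688,148.736 46.509,156.755 53.439,175.027 45.420,192.848 27.148,199.778.

Run 5: The run returns to its start, so emit a `<polygon>` with points (Y-flipped): 44.007,69.419 42.702,65.403 39.286,62.920 35.062,62.920 31.646,65.403 30.341,69.419 31.646,73.435 35.062,75.918 39.286,75.918 42.702,73.435.

Run 6: The run returns to its start, so emit a `<polygon>` with points (Y-flipped): 16.593,45.816 53.307,45.816 53.307,139.476 16.593,139.476.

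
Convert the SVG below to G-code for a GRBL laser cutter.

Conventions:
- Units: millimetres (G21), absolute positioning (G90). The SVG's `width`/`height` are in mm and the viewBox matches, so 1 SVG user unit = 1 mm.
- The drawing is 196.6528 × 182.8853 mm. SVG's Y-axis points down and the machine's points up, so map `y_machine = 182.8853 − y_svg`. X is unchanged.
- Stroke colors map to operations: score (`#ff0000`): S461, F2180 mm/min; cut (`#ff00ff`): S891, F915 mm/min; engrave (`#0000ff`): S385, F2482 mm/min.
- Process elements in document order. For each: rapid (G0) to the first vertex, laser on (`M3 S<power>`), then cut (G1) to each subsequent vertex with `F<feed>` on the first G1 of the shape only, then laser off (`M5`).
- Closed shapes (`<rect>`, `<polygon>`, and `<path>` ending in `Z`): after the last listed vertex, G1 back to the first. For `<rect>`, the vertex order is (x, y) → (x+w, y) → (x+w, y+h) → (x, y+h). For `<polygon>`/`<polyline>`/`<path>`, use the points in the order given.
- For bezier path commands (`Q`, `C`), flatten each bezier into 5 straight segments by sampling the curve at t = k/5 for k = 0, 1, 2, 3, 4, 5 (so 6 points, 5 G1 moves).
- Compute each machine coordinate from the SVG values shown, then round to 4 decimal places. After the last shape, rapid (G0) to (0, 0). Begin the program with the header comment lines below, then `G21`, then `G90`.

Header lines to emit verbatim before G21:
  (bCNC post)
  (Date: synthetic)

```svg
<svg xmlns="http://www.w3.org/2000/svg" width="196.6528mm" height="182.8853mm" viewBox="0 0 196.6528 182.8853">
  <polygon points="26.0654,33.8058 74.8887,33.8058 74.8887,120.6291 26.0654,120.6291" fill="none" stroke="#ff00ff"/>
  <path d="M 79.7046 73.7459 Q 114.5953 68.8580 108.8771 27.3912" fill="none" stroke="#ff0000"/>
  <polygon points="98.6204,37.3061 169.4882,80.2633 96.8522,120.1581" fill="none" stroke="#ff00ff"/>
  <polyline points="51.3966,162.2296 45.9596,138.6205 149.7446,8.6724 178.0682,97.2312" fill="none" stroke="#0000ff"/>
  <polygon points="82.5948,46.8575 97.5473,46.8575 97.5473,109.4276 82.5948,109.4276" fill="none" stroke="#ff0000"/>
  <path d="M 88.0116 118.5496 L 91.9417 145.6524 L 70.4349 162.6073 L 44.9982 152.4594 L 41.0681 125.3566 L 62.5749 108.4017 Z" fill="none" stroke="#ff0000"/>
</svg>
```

1 u = 1 mm; y_m = 182.8853 − y.

[1] `<polygon>` rectangle, #ff00ff→cut S891 F915: (26.0654,149.0795) → (74.8887,149.0795) → (74.8887,62.2562) → (26.0654,62.2562) → (26.0654,149.0795) (closed)

[2] `<path>` quadratic bezier, #ff0000→score S461 F2180: (79.7046,109.1394) → (92.0365,112.5577) → (101.1197,118.9023) → (106.9542,128.1733) → (109.5400,140.3705) → (108.8771,155.4941)

[3] `<polygon>` regular polygon, #ff00ff→cut S891 F915: (98.6204,145.5792) → (169.4882,102.6220) → (96.8522,62.7272) → (98.6204,145.5792) (closed)

[4] `<polyline>` open polyline, #0000ff→engrave S385 F2482: (51.3966,20.6557) → (45.9596,44.2648) → (149.7446,174.2129) → (178.0682,85.6541)

[5] `<polygon>` rectangle, #ff0000→score S461 F2180: (82.5948,136.0278) → (97.5473,136.0278) → (97.5473,73.4577) → (82.5948,73.4577) → (82.5948,136.0278) (closed)

[6] `<path>` regular polygon, #ff0000→score S461 F2180: (88.0116,64.3357) → (91.9417,37.2329) → (70.4349,20.2780) → (44.9982,30.4259) → (41.0681,57.5287) → (62.5749,74.4836) → (88.0116,64.3357) (closed)

(bCNC post)
(Date: synthetic)
G21
G90
G0 X26.0654 Y149.0795
M3 S891
G1 X74.8887 Y149.0795 F915
G1 X74.8887 Y62.2562
G1 X26.0654 Y62.2562
G1 X26.0654 Y149.0795
M5
G0 X79.7046 Y109.1394
M3 S461
G1 X92.0365 Y112.5577 F2180
G1 X101.1197 Y118.9023
G1 X106.9542 Y128.1733
G1 X109.5400 Y140.3705
G1 X108.8771 Y155.4941
M5
G0 X98.6204 Y145.5792
M3 S891
G1 X169.4882 Y102.6220 F915
G1 X96.8522 Y62.7272
G1 X98.6204 Y145.5792
M5
G0 X51.3966 Y20.6557
M3 S385
G1 X45.9596 Y44.2648 F2482
G1 X149.7446 Y174.2129
G1 X178.0682 Y85.6541
M5
G0 X82.5948 Y136.0278
M3 S461
G1 X97.5473 Y136.0278 F2180
G1 X97.5473 Y73.4577
G1 X82.5948 Y73.4577
G1 X82.5948 Y136.0278
M5
G0 X88.0116 Y64.3357
M3 S461
G1 X91.9417 Y37.2329 F2180
G1 X70.4349 Y20.2780
G1 X44.9982 Y30.4259
G1 X41.0681 Y57.5287
G1 X62.5749 Y74.4836
G1 X88.0116 Y64.3357
M5
G0 X0.0000 Y0.0000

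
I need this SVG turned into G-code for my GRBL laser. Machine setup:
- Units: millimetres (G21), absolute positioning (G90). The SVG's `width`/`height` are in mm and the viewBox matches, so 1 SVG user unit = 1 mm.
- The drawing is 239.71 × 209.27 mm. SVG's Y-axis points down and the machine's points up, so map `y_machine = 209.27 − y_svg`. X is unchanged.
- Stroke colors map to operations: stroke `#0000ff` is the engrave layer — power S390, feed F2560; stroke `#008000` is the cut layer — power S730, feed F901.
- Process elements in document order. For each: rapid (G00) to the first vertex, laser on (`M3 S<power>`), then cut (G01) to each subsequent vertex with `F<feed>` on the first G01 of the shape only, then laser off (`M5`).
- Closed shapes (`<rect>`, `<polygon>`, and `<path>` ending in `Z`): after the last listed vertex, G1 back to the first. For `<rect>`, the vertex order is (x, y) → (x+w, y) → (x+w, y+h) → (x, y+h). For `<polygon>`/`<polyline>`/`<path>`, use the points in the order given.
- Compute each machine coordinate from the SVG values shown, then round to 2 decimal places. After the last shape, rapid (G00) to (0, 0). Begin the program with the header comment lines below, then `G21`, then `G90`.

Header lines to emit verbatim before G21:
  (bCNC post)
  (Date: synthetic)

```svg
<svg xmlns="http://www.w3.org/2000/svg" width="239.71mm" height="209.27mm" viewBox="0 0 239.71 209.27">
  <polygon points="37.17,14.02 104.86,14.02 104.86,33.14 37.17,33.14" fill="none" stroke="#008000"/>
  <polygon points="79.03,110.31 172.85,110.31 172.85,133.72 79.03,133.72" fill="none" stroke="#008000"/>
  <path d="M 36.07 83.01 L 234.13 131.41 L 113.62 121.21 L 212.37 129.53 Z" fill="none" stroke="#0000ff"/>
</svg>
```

(bCNC post)
(Date: synthetic)
G21
G90
G00 X37.17 Y195.25
M3 S730
G01 X104.86 Y195.25 F901
G01 X104.86 Y176.13
G01 X37.17 Y176.13
G01 X37.17 Y195.25
M5
G00 X79.03 Y98.96
M3 S730
G01 X172.85 Y98.96 F901
G01 X172.85 Y75.55
G01 X79.03 Y75.55
G01 X79.03 Y98.96
M5
G00 X36.07 Y126.26
M3 S390
G01 X234.13 Y77.86 F2560
G01 X113.62 Y88.06
G01 X212.37 Y79.74
G01 X36.07 Y126.26
M5
G00 X0.00 Y0.00

Since the viewBox matches the mm dimensions, user units are millimetres directly. The only transform is the Y-flip y_m = 209.27 − y_svg.

Shape 1 is a rectangle drawn with `<polygon>`. Its stroke #008000 means cut at S730, F901. After flipping Y the toolpath is (37.17,195.25) → (104.86,195.25) → (104.86,176.13) → (37.17,176.13) → (37.17,195.25), returning to the start.

Shape 2 is a rectangle drawn with `<polygon>`. Its stroke #008000 means cut at S730, F901. After flipping Y the toolpath is (79.03,98.96) → (172.85,98.96) → (172.85,75.55) → (79.03,75.55) → (79.03,98.96), returning to the start.

Shape 3 is a closed polygon drawn with `<path>`. Its stroke #0000ff means engrave at S390, F2560. After flipping Y the toolpath is (36.07,126.26) → (234.13,77.86) → (113.62,88.06) → (212.37,79.74) → (36.07,126.26), returning to the start.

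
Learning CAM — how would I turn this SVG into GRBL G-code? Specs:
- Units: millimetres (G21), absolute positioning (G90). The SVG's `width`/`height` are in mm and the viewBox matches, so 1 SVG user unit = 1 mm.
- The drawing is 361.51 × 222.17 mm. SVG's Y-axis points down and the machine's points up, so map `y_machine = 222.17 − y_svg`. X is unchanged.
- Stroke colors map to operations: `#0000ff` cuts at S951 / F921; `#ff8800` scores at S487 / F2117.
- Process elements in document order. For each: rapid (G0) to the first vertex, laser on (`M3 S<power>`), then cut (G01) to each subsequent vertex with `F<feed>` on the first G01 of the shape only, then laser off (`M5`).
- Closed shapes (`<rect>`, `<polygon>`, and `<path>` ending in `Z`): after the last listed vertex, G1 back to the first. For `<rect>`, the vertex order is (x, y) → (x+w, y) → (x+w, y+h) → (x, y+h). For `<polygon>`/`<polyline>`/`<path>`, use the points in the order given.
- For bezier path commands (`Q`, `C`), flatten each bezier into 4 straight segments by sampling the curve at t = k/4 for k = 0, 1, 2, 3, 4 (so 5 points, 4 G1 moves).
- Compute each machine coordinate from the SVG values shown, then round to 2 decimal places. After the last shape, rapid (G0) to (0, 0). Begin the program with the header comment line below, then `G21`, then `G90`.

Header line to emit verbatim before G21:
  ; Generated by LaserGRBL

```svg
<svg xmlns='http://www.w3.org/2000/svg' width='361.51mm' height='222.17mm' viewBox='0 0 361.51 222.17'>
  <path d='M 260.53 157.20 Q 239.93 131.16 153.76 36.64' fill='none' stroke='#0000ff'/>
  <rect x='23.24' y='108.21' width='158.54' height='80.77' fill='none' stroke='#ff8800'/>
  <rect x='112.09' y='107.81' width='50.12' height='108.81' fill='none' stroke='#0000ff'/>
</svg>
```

1 u = 1 mm; y_m = 222.17 − y.

[1] `<path>` quadratic bezier, #0000ff→cut S951 F921: (260.53,64.97) → (246.13,82.27) → (223.54,108.13) → (192.75,142.55) → (153.76,185.53)

[2] `<rect>` rectangle, #ff8800→score S487 F2117: (23.24,113.96) → (181.78,113.96) → (181.78,33.19) → (23.24,33.19) → (23.24,113.96) (closed)

[3] `<rect>` rectangle, #0000ff→cut S951 F921: (112.09,114.36) → (162.21,114.36) → (162.21,5.55) → (112.09,5.55) → (112.09,114.36) (closed)

; Generated by LaserGRBL
G21
G90
G0 X260.53 Y64.97
M3 S951
G01 X246.13 Y82.27 F921
G01 X223.54 Y108.13
G01 X192.75 Y142.55
G01 X153.76 Y185.53
M5
G0 X23.24 Y113.96
M3 S487
G01 X181.78 Y113.96 F2117
G01 X181.78 Y33.19
G01 X23.24 Y33.19
G01 X23.24 Y113.96
M5
G0 X112.09 Y114.36
M3 S951
G01 X162.21 Y114.36 F921
G01 X162.21 Y5.55
G01 X112.09 Y5.55
G01 X112.09 Y114.36
M5
G0 X0.00 Y0.00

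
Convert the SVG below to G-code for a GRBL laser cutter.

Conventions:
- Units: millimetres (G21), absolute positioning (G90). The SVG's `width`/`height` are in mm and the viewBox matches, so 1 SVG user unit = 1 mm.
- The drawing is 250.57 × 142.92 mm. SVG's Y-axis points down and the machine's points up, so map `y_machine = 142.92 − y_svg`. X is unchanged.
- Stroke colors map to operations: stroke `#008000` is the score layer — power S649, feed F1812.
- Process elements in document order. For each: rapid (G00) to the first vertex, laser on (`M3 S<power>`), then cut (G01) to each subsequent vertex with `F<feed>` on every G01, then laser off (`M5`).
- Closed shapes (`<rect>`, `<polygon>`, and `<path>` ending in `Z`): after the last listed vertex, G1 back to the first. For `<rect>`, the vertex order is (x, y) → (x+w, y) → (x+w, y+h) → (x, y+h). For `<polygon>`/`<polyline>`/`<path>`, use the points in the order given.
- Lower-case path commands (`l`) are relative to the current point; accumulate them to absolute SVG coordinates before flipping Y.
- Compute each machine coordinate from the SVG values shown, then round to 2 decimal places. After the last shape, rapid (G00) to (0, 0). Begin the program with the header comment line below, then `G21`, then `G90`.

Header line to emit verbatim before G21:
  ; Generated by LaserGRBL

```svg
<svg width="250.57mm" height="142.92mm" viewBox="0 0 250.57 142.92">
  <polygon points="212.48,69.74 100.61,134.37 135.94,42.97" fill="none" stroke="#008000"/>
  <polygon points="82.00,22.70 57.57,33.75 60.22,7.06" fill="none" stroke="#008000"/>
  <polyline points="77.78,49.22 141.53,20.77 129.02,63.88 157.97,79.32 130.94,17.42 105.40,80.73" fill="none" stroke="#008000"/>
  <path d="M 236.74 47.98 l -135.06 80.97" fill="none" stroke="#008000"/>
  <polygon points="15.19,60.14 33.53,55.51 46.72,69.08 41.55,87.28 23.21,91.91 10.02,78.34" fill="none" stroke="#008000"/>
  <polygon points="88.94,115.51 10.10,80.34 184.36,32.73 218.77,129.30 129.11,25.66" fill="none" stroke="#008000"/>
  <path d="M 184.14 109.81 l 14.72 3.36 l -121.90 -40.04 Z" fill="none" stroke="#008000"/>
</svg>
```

viewBox `0 0 250.57 142.92` with mm width/height → 1 unit = 1 mm. Flip: y_m = 142.92 − y_svg.

**Shape 1** — `<polygon>` closed polygon, stroke `#008000` → score (S649, F1812). Machine vertices: (212.48,73.18) → (100.61,8.55) → (135.94,99.95) → (212.48,73.18). Closed: final G1 returns to the first vertex.

**Shape 2** — `<polygon>` regular polygon, stroke `#008000` → score (S649, F1812). Machine vertices: (82.00,120.22) → (57.57,109.17) → (60.22,135.86) → (82.00,120.22). Closed: final G1 returns to the first vertex.

**Shape 3** — `<polyline>` open polyline, stroke `#008000` → score (S649, F1812). Machine vertices: (77.78,93.70) → (141.53,122.15) → (129.02,79.04) → (157.97,63.60) → (130.94,125.50) → (105.40,62.19). Open path.

**Shape 4** — `<path>` line segment, stroke `#008000` → score (S649, F1812). Machine vertices: (236.74,94.94) → (101.68,13.97). Open path.

**Shape 5** — `<polygon>` regular polygon, stroke `#008000` → score (S649, F1812). Machine vertices: (15.19,82.78) → (33.53,87.41) → (46.72,73.84) → (41.55,55.64) → (23.21,51.01) → (10.02,64.58) → (15.19,82.78). Closed: final G1 returns to the first vertex.

**Shape 6** — `<polygon>` closed polygon, stroke `#008000` → score (S649, F1812). Machine vertices: (88.94,27.41) → (10.10,62.58) → (184.36,110.19) → (218.77,13.62) → (129.11,117.26) → (88.94,27.41). Closed: final G1 returns to the first vertex.

**Shape 7** — `<path>` closed polygon, stroke `#008000` → score (S649, F1812). Machine vertices: (184.14,33.11) → (198.86,29.75) → (76.96,69.79) → (184.14,33.11). Closed: final G1 returns to the first vertex.

; Generated by LaserGRBL
G21
G90
G00 X212.48 Y73.18
M3 S649
G01 X100.61 Y8.55 F1812
G01 X135.94 Y99.95 F1812
G01 X212.48 Y73.18 F1812
M5
G00 X82.00 Y120.22
M3 S649
G01 X57.57 Y109.17 F1812
G01 X60.22 Y135.86 F1812
G01 X82.00 Y120.22 F1812
M5
G00 X77.78 Y93.70
M3 S649
G01 X141.53 Y122.15 F1812
G01 X129.02 Y79.04 F1812
G01 X157.97 Y63.60 F1812
G01 X130.94 Y125.50 F1812
G01 X105.40 Y62.19 F1812
M5
G00 X236.74 Y94.94
M3 S649
G01 X101.68 Y13.97 F1812
M5
G00 X15.19 Y82.78
M3 S649
G01 X33.53 Y87.41 F1812
G01 X46.72 Y73.84 F1812
G01 X41.55 Y55.64 F1812
G01 X23.21 Y51.01 F1812
G01 X10.02 Y64.58 F1812
G01 X15.19 Y82.78 F1812
M5
G00 X88.94 Y27.41
M3 S649
G01 X10.10 Y62.58 F1812
G01 X184.36 Y110.19 F1812
G01 X218.77 Y13.62 F1812
G01 X129.11 Y117.26 F1812
G01 X88.94 Y27.41 F1812
M5
G00 X184.14 Y33.11
M3 S649
G01 X198.86 Y29.75 F1812
G01 X76.96 Y69.79 F1812
G01 X184.14 Y33.11 F1812
M5
G00 X0.00 Y0.00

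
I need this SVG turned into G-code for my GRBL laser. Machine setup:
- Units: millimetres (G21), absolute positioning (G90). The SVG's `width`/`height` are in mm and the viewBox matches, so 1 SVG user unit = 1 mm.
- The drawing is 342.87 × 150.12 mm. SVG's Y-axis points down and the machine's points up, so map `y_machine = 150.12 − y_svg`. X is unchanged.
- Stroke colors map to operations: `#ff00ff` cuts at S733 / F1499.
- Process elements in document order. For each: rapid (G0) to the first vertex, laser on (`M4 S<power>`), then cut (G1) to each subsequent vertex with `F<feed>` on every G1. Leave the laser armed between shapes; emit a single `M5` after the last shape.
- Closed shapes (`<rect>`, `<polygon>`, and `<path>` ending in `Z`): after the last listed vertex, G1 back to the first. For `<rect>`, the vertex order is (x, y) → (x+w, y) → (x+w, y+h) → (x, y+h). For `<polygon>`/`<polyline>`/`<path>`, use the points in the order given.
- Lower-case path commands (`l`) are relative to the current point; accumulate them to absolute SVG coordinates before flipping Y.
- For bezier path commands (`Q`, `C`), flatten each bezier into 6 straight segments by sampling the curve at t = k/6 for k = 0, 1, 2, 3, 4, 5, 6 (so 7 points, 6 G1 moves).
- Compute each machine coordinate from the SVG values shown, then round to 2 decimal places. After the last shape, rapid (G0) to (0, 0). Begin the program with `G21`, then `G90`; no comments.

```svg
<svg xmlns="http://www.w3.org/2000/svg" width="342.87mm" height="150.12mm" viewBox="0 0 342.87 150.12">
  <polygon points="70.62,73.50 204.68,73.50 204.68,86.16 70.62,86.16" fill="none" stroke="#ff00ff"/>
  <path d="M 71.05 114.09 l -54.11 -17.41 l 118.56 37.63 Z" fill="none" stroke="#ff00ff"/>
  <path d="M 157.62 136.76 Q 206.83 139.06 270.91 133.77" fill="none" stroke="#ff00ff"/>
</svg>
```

Since the viewBox matches the mm dimensions, user units are millimetres directly. The only transform is the Y-flip y_m = 150.12 − y_svg.

Shape 1 is a rectangle drawn with `<polygon>`. Its stroke #ff00ff means cut at S733, F1499. After flipping Y the toolpath is (70.62,76.62) → (204.68,76.62) → (204.68,63.96) → (70.62,63.96) → (70.62,76.62), returning to the start.

Shape 2 is a closed polygon drawn with `<path>`. Its stroke #ff00ff means cut at S733, F1499. After flipping Y the toolpath is (71.05,36.03) → (16.94,53.44) → (135.50,15.81) → (71.05,36.03), returning to the start.

Shape 3 is a quadratic bezier drawn with `<path>`. Its stroke #ff00ff means cut at S733, F1499. After flipping Y the toolpath is (157.62,13.36) → (174.44,12.80) → (192.08,12.67) → (210.55,12.96) → (229.84,13.67) → (249.96,14.80) → (270.91,16.35).

G21
G90
G0 X70.62 Y76.62
M4 S733
G1 X204.68 Y76.62 F1499
G1 X204.68 Y63.96 F1499
G1 X70.62 Y63.96 F1499
G1 X70.62 Y76.62 F1499
G0 X71.05 Y36.03
M4 S733
G1 X16.94 Y53.44 F1499
G1 X135.50 Y15.81 F1499
G1 X71.05 Y36.03 F1499
G0 X157.62 Y13.36
M4 S733
G1 X174.44 Y12.80 F1499
G1 X192.08 Y12.67 F1499
G1 X210.55 Y12.96 F1499
G1 X229.84 Y13.67 F1499
G1 X249.96 Y14.80 F1499
G1 X270.91 Y16.35 F1499
M5
G0 X0.00 Y0.00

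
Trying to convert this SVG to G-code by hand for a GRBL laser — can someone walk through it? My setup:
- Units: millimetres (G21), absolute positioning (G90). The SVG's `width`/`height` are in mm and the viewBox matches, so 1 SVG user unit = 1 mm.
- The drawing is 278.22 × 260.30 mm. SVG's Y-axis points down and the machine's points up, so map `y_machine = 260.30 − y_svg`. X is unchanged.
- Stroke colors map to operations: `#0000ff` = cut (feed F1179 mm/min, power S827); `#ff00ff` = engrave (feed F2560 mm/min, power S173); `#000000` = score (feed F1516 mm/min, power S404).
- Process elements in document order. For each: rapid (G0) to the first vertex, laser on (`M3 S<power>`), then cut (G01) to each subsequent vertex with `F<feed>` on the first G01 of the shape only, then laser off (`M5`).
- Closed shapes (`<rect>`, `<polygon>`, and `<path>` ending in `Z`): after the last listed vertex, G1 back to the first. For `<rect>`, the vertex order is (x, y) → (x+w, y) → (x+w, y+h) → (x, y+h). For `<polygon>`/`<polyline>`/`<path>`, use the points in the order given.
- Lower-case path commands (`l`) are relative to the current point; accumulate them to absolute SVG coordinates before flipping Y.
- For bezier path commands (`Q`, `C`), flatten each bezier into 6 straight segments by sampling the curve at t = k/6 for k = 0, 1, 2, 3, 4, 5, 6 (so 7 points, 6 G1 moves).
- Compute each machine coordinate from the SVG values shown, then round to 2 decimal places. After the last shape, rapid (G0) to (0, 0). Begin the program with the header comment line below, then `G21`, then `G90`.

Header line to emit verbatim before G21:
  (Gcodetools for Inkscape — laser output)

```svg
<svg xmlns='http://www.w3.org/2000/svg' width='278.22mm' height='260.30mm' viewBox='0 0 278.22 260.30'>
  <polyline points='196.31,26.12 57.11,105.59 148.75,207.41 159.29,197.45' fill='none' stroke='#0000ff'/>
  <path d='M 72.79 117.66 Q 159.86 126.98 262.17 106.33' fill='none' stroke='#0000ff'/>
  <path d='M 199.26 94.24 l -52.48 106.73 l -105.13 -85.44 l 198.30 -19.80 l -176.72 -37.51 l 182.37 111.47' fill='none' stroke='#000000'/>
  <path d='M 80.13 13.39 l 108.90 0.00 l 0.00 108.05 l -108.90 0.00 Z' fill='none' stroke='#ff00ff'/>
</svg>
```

(Gcodetools for Inkscape — laser output)
G21
G90
G0 X196.31 Y234.18
M3 S827
G01 X57.11 Y154.71 F1179
G01 X148.75 Y52.89
G01 X159.29 Y62.85
M5
G0 X72.79 Y142.64
M3 S827
G01 X102.24 Y140.37 F1179
G01 X132.53 Y139.76
G01 X163.67 Y140.81
G01 X195.66 Y143.53
G01 X228.49 Y147.92
G01 X262.17 Y153.97
M5
G0 X199.26 Y166.06
M3 S404
G01 X146.78 Y59.33 F1516
G01 X41.65 Y144.77
G01 X239.95 Y164.57
G01 X63.23 Y202.08
G01 X245.60 Y90.61
M5
G0 X80.13 Y246.91
M3 S173
G01 X189.03 Y246.91 F2560
G01 X189.03 Y138.86
G01 X80.13 Y138.86
G01 X80.13 Y246.91
M5
G0 X0.00 Y0.00

1 u = 1 mm; y_m = 260.30 − y.

[1] `<polyline>` open polyline, #0000ff→cut S827 F1179: (196.31,234.18) → (57.11,154.71) → (148.75,52.89) → (159.29,62.85)

[2] `<path>` quadratic bezier, #0000ff→cut S827 F1179: (72.79,142.64) → (102.24,140.37) → (132.53,139.76) → (163.67,140.81) → (195.66,143.53) → (228.49,147.92) → (262.17,153.97)

[3] `<path>` open polyline, #000000→score S404 F1516: (199.26,166.06) → (146.78,59.33) → (41.65,144.77) → (239.95,164.57) → (63.23,202.08) → (245.60,90.61)

[4] `<path>` rectangle, #ff00ff→engrave S173 F2560: (80.13,246.91) → (189.03,246.91) → (189.03,138.86) → (80.13,138.86) → (80.13,246.91) (closed)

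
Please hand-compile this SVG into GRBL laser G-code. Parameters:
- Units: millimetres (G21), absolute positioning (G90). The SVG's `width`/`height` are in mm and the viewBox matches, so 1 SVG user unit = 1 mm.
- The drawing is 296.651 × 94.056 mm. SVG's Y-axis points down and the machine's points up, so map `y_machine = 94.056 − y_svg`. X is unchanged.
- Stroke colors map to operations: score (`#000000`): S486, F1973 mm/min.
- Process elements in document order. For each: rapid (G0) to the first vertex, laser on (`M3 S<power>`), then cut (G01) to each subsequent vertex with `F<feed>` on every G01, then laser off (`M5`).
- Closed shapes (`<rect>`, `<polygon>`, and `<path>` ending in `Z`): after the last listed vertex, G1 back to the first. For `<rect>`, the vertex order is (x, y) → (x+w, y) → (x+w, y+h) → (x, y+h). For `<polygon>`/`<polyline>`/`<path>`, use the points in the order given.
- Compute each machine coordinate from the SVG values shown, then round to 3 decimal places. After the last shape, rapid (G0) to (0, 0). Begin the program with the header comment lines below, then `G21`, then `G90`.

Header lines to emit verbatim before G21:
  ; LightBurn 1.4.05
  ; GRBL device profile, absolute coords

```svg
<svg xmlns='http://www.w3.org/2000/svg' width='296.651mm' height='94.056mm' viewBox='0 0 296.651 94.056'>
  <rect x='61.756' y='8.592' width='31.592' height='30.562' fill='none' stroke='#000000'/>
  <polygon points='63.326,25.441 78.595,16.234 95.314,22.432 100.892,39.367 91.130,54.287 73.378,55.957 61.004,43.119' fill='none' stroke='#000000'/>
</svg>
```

; LightBurn 1.4.05
; GRBL device profile, absolute coords
G21
G90
G0 X61.756 Y85.464
M3 S486
G01 X93.348 Y85.464 F1973
G01 X93.348 Y54.902 F1973
G01 X61.756 Y54.902 F1973
G01 X61.756 Y85.464 F1973
M5
G0 X63.326 Y68.615
M3 S486
G01 X78.595 Y77.822 F1973
G01 X95.314 Y71.624 F1973
G01 X100.892 Y54.689 F1973
G01 X91.130 Y39.769 F1973
G01 X73.378 Y38.099 F1973
G01 X61.004 Y50.937 F1973
G01 X63.326 Y68.615 F1973
M5
G0 X0.000 Y0.000

Since the viewBox matches the mm dimensions, user units are millimetres directly. The only transform is the Y-flip y_m = 94.056 − y_svg.

Shape 1 is a rectangle drawn with `<rect>`. Its stroke #000000 means score at S486, F1973. After flipping Y the toolpath is (61.756,85.464) → (93.348,85.464) → (93.348,54.902) → (61.756,54.902) → (61.756,85.464), returning to the start.

Shape 2 is a regular polygon drawn with `<polygon>`. Its stroke #000000 means score at S486, F1973. After flipping Y the toolpath is (63.326,68.615) → (78.595,77.822) → (95.314,71.624) → (100.892,54.689) → (91.130,39.769) → (73.378,38.099) → (61.004,50.937) → (63.326,68.615), returning to the start.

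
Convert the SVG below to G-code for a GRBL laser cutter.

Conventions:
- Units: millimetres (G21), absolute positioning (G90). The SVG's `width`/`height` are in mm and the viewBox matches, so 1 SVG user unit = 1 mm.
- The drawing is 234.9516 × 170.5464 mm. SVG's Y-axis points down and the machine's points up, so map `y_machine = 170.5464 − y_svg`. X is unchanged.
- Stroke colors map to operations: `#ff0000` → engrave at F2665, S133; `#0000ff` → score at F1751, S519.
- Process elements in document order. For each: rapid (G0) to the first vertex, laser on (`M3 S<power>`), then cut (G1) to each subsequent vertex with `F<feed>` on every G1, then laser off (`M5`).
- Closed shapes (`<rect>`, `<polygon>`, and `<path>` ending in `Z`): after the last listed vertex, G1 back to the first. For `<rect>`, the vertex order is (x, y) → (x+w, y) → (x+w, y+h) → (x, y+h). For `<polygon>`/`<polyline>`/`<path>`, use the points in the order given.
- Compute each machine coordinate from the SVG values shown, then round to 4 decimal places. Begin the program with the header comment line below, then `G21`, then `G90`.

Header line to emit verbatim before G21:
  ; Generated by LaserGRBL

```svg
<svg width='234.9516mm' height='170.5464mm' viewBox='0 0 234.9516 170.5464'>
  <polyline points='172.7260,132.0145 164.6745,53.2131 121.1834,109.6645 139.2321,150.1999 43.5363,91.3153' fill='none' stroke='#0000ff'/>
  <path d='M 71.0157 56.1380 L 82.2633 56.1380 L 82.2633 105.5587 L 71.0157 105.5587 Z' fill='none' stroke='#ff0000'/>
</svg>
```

1 u = 1 mm; y_m = 170.5464 − y.

[1] `<polyline>` open polyline, #0000ff→score S519 F1751: (172.7260,38.5319) → (164.6745,117.3333) → (121.1834,60.8819) → (139.2321,20.3465) → (43.5363,79.2311)

[2] `<path>` rectangle, #ff0000→engrave S133 F2665: (71.0157,114.4084) → (82.2633,114.4084) → (82.2633,64.9877) → (71.0157,64.9877) → (71.0157,114.4084) (closed)

; Generated by LaserGRBL
G21
G90
G0 X172.7260 Y38.5319
M3 S519
G1 X164.6745 Y117.3333 F1751
G1 X121.1834 Y60.8819 F1751
G1 X139.2321 Y20.3465 F1751
G1 X43.5363 Y79.2311 F1751
M5
G0 X71.0157 Y114.4084
M3 S133
G1 X82.2633 Y114.4084 F2665
G1 X82.2633 Y64.9877 F2665
G1 X71.0157 Y64.9877 F2665
G1 X71.0157 Y114.4084 F2665
M5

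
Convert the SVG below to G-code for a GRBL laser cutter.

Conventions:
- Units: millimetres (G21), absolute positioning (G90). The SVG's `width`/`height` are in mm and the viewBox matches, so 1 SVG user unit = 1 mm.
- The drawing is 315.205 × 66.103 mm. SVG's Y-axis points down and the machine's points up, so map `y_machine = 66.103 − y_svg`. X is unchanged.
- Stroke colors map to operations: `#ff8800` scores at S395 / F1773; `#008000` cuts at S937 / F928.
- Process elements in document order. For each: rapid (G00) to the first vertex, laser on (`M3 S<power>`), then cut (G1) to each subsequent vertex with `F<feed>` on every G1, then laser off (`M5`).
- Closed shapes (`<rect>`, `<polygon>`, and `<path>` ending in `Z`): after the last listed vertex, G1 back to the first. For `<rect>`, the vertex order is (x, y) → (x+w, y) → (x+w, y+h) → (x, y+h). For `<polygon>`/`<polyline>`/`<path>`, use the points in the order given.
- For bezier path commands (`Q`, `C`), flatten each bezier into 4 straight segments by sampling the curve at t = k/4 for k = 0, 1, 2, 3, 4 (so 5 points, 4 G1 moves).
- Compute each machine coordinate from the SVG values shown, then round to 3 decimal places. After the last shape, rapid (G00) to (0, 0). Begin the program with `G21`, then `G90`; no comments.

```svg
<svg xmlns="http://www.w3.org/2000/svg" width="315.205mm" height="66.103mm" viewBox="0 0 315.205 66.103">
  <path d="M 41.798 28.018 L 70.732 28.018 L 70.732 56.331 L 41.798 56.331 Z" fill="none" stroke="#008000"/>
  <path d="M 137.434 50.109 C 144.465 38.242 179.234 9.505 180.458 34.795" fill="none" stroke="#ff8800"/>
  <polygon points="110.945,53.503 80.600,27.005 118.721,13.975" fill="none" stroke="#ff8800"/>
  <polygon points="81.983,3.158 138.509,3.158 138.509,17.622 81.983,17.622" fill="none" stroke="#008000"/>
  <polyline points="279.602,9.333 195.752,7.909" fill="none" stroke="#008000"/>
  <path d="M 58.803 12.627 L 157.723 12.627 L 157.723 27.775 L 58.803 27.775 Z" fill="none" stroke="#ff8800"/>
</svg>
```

G21
G90
G00 X41.798 Y38.085
M3 S937
G1 X70.732 Y38.085 F928
G1 X70.732 Y9.772 F928
G1 X41.798 Y9.772 F928
G1 X41.798 Y38.085 F928
M5
G00 X137.434 Y15.994
M3 S395
G1 X146.951 Y26.950 F1773
G1 X161.124 Y37.585 F1773
G1 X174.208 Y41.253 F1773
G1 X180.458 Y31.308 F1773
M5
G00 X110.945 Y12.600
M3 S395
G1 X80.600 Y39.098 F1773
G1 X118.721 Y52.128 F1773
G1 X110.945 Y12.600 F1773
M5
G00 X81.983 Y62.945
M3 S937
G1 X138.509 Y62.945 F928
G1 X138.509 Y48.481 F928
G1 X81.983 Y48.481 F928
G1 X81.983 Y62.945 F928
M5
G00 X279.602 Y56.770
M3 S937
G1 X195.752 Y58.194 F928
M5
G00 X58.803 Y53.476
M3 S395
G1 X157.723 Y53.476 F1773
G1 X157.723 Y38.328 F1773
G1 X58.803 Y38.328 F1773
G1 X58.803 Y53.476 F1773
M5
G00 X0.000 Y0.000

viewBox `0 0 315.205 66.103` with mm width/height → 1 unit = 1 mm. Flip: y_m = 66.103 − y_svg.

**Shape 1** — `<path>` rectangle, stroke `#008000` → cut (S937, F928). Machine vertices: (41.798,38.085) → (70.732,38.085) → (70.732,9.772) → (41.798,9.772) → (41.798,38.085). Closed: final G1 returns to the first vertex.

**Shape 2** — `<path>` cubic bezier, stroke `#ff8800` → score (S395, F1773). Control points (SVG): P0=(137.434,50.109), P1=(144.465,38.242), P2=(179.234,9.505), P3=(180.458,34.795); sampled at t=k/4. Machine vertices: (137.434,15.994) → (146.951,26.950) → (161.124,37.585) → (174.208,41.253) → (180.458,31.308). Open path.

**Shape 3** — `<polygon>` regular polygon, stroke `#ff8800` → score (S395, F1773). Machine vertices: (110.945,12.600) → (80.600,39.098) → (118.721,52.128) → (110.945,12.600). Closed: final G1 returns to the first vertex.

**Shape 4** — `<polygon>` rectangle, stroke `#008000` → cut (S937, F928). Machine vertices: (81.983,62.945) → (138.509,62.945) → (138.509,48.481) → (81.983,48.481) → (81.983,62.945). Closed: final G1 returns to the first vertex.

**Shape 5** — `<polyline>` line segment, stroke `#008000` → cut (S937, F928). Machine vertices: (279.602,56.770) → (195.752,58.194). Open path.

**Shape 6** — `<path>` rectangle, stroke `#ff8800` → score (S395, F1773). Machine vertices: (58.803,53.476) → (157.723,53.476) → (157.723,38.328) → (58.803,38.328) → (58.803,53.476). Closed: final G1 returns to the first vertex.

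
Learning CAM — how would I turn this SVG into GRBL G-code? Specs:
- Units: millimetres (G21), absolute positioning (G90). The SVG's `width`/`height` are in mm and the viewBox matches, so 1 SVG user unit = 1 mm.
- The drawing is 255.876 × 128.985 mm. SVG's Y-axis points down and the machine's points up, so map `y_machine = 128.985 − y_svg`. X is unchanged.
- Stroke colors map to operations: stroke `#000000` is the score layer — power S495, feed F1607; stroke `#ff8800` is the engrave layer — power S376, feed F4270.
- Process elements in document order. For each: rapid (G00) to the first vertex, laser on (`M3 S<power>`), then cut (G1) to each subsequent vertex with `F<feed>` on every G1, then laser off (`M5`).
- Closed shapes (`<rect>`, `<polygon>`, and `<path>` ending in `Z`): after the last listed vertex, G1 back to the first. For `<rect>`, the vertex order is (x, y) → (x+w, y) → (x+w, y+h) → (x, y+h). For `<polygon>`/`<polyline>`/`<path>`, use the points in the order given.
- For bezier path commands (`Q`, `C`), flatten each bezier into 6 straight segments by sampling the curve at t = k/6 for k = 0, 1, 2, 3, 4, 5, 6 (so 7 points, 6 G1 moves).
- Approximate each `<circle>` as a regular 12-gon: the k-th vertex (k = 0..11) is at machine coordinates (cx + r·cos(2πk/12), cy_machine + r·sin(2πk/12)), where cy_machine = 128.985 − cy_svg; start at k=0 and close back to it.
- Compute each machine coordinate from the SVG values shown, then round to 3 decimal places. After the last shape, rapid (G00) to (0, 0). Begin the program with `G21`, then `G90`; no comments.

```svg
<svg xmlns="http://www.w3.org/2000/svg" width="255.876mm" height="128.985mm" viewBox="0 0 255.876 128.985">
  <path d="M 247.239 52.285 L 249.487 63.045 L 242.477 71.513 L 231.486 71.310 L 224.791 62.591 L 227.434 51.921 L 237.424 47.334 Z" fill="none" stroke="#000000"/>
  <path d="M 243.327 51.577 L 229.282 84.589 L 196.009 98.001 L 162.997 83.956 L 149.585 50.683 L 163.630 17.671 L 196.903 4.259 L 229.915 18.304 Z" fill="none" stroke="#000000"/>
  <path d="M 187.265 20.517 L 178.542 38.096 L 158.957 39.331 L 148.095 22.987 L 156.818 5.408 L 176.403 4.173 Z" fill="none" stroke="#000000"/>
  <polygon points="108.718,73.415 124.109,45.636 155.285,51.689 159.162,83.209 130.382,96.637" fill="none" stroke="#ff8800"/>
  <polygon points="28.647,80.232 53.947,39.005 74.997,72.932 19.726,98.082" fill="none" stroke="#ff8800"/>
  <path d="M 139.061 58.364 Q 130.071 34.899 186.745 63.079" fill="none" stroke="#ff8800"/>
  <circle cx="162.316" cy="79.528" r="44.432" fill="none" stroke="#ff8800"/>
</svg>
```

Since the viewBox matches the mm dimensions, user units are millimetres directly. The only transform is the Y-flip y_m = 128.985 − y_svg.

Shape 1 is a regular polygon drawn with `<path>`. Its stroke #000000 means score at S495, F1607. After flipping Y the toolpath is (247.239,76.700) → (249.487,65.940) → (242.477,57.472) → (231.486,57.675) → (224.791,66.394) → (227.434,77.064) → (237.424,81.651) → (247.239,76.700), returning to the start.

Shape 2 is a regular polygon drawn with `<path>`. Its stroke #000000 means score at S495, F1607. After flipping Y the toolpath is (243.327,77.408) → (229.282,44.396) → (196.009,30.984) → (162.997,45.029) → (149.585,78.302) → (163.630,111.314) → (196.903,124.726) → (229.915,110.681) → (243.327,77.408), returning to the start.

Shape 3 is a regular polygon drawn with `<path>`. Its stroke #000000 means score at S495, F1607. After flipping Y the toolpath is (187.265,108.468) → (178.542,90.889) → (158.957,89.654) → (148.095,105.998) → (156.818,123.577) → (176.403,124.812) → (187.265,108.468), returning to the start.

Shape 4 is a regular polygon drawn with `<polygon>`. Its stroke #ff8800 means engrave at S376, F4270. After flipping Y the toolpath is (108.718,55.570) → (124.109,83.349) → (155.285,77.296) → (159.162,45.776) → (130.382,32.348) → (108.718,55.570), returning to the start.

Shape 5 is a closed polygon drawn with `<polygon>`. Its stroke #ff8800 means engrave at S376, F4270. After flipping Y the toolpath is (28.647,48.753) → (53.947,89.980) → (74.997,56.053) → (19.726,30.903) → (28.647,48.753), returning to the start.

Shape 6 is a quadratic bezier drawn with `<path>`. Its stroke #ff8800 means engrave at S376, F4270. After flipping Y the toolpath is (139.061,70.621) → (137.888,77.008) → (140.364,80.526) → (146.487,81.175) → (156.258,78.954) → (169.678,73.865) → (186.745,65.906).

Shape 7 is a circle drawn with `<circle>`. Its stroke #ff8800 means engrave at S376, F4270. After flipping Y the toolpath is (206.748,49.457) → (200.795,71.673) → (184.532,87.936) → (162.316,93.889) → (140.100,87.936) → (123.837,71.673) → (117.884,49.457) → (123.837,27.241) → (140.100,10.978) → (162.316,5.025) → (184.532,10.978) → (200.795,27.241) → (206.748,49.457), returning to the start.

G21
G90
G00 X247.239 Y76.700
M3 S495
G1 X249.487 Y65.940 F1607
G1 X242.477 Y57.472 F1607
G1 X231.486 Y57.675 F1607
G1 X224.791 Y66.394 F1607
G1 X227.434 Y77.064 F1607
G1 X237.424 Y81.651 F1607
G1 X247.239 Y76.700 F1607
M5
G00 X243.327 Y77.408
M3 S495
G1 X229.282 Y44.396 F1607
G1 X196.009 Y30.984 F1607
G1 X162.997 Y45.029 F1607
G1 X149.585 Y78.302 F1607
G1 X163.630 Y111.314 F1607
G1 X196.903 Y124.726 F1607
G1 X229.915 Y110.681 F1607
G1 X243.327 Y77.408 F1607
M5
G00 X187.265 Y108.468
M3 S495
G1 X178.542 Y90.889 F1607
G1 X158.957 Y89.654 F1607
G1 X148.095 Y105.998 F1607
G1 X156.818 Y123.577 F1607
G1 X176.403 Y124.812 F1607
G1 X187.265 Y108.468 F1607
M5
G00 X108.718 Y55.570
M3 S376
G1 X124.109 Y83.349 F4270
G1 X155.285 Y77.296 F4270
G1 X159.162 Y45.776 F4270
G1 X130.382 Y32.348 F4270
G1 X108.718 Y55.570 F4270
M5
G00 X28.647 Y48.753
M3 S376
G1 X53.947 Y89.980 F4270
G1 X74.997 Y56.053 F4270
G1 X19.726 Y30.903 F4270
G1 X28.647 Y48.753 F4270
M5
G00 X139.061 Y70.621
M3 S376
G1 X137.888 Y77.008 F4270
G1 X140.364 Y80.526 F4270
G1 X146.487 Y81.175 F4270
G1 X156.258 Y78.954 F4270
G1 X169.678 Y73.865 F4270
G1 X186.745 Y65.906 F4270
M5
G00 X206.748 Y49.457
M3 S376
G1 X200.795 Y71.673 F4270
G1 X184.532 Y87.936 F4270
G1 X162.316 Y93.889 F4270
G1 X140.100 Y87.936 F4270
G1 X123.837 Y71.673 F4270
G1 X117.884 Y49.457 F4270
G1 X123.837 Y27.241 F4270
G1 X140.100 Y10.978 F4270
G1 X162.316 Y5.025 F4270
G1 X184.532 Y10.978 F4270
G1 X200.795 Y27.241 F4270
G1 X206.748 Y49.457 F4270
M5
G00 X0.000 Y0.000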